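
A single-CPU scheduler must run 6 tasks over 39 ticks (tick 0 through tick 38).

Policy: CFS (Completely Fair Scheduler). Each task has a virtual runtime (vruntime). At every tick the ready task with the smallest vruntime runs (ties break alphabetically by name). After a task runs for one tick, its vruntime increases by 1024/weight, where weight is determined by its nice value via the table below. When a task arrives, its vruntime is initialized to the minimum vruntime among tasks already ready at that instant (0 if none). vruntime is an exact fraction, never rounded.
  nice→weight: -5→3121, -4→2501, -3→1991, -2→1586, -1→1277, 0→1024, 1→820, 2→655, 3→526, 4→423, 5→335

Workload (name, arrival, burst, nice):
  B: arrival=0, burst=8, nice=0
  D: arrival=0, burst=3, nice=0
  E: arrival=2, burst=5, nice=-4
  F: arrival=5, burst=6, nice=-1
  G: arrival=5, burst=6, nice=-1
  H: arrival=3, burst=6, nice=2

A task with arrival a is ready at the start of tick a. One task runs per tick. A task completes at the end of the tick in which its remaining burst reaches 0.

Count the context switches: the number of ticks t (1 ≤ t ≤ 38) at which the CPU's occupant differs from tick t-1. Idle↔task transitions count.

t=0: vr[B=0 D=0] → run B
t=1: vr[B=1 D=0] → run D
t=2: vr[B=1 D=1 E=1] → run B
t=3: vr[B=2 D=1 E=1 H=1] → run D
t=4: vr[B=2 D=2 E=1 H=1] → run E
t=5: vr[B=2 D=2 E=3525/2501 F=1 G=1 H=1] → run F
t=6: vr[B=2 D=2 E=3525/2501 F=2301/1277 G=1 H=1] → run G
t=7: vr[B=2 D=2 E=3525/2501 F=2301/1277 G=2301/1277 H=1] → run H
t=8: vr[B=2 D=2 E=3525/2501 F=2301/1277 G=2301/1277 H=1679/655] → run E
t=9: vr[B=2 D=2 E=4549/2501 F=2301/1277 G=2301/1277 H=1679/655] → run F
t=10: vr[B=2 D=2 E=4549/2501 F=3325/1277 G=2301/1277 H=1679/655] → run G
t=11: vr[B=2 D=2 E=4549/2501 F=3325/1277 G=3325/1277 H=1679/655] → run E
t=12: vr[B=2 D=2 E=5573/2501 F=3325/1277 G=3325/1277 H=1679/655] → run B
t=13: vr[B=3 D=2 E=5573/2501 F=3325/1277 G=3325/1277 H=1679/655] → run D
t=14: vr[B=3 E=5573/2501 F=3325/1277 G=3325/1277 H=1679/655] → run E
t=15: vr[B=3 E=6597/2501 F=3325/1277 G=3325/1277 H=1679/655] → run H
t=16: vr[B=3 E=6597/2501 F=3325/1277 G=3325/1277 H=2703/655] → run F
t=17: vr[B=3 E=6597/2501 F=4349/1277 G=3325/1277 H=2703/655] → run G
t=18: vr[B=3 E=6597/2501 F=4349/1277 G=4349/1277 H=2703/655] → run E
t=19: vr[B=3 F=4349/1277 G=4349/1277 H=2703/655] → run B
t=20: vr[B=4 F=4349/1277 G=4349/1277 H=2703/655] → run F
t=21: vr[B=4 F=5373/1277 G=4349/1277 H=2703/655] → run G
t=22: vr[B=4 F=5373/1277 G=5373/1277 H=2703/655] → run B
t=23: vr[B=5 F=5373/1277 G=5373/1277 H=2703/655] → run H
t=24: vr[B=5 F=5373/1277 G=5373/1277 H=3727/655] → run F
t=25: vr[B=5 F=6397/1277 G=5373/1277 H=3727/655] → run G
t=26: vr[B=5 F=6397/1277 G=6397/1277 H=3727/655] → run B
t=27: vr[B=6 F=6397/1277 G=6397/1277 H=3727/655] → run F
t=28: vr[B=6 G=6397/1277 H=3727/655] → run G
t=29: vr[B=6 H=3727/655] → run H
t=30: vr[B=6 H=4751/655] → run B
t=31: vr[B=7 H=4751/655] → run B
t=32: vr[H=4751/655] → run H
t=33: vr[H=1155/131] → run H
t=34: (idle)
t=35: (idle)
t=36: (idle)
t=37: (idle)
t=38: (idle)

context switches = 32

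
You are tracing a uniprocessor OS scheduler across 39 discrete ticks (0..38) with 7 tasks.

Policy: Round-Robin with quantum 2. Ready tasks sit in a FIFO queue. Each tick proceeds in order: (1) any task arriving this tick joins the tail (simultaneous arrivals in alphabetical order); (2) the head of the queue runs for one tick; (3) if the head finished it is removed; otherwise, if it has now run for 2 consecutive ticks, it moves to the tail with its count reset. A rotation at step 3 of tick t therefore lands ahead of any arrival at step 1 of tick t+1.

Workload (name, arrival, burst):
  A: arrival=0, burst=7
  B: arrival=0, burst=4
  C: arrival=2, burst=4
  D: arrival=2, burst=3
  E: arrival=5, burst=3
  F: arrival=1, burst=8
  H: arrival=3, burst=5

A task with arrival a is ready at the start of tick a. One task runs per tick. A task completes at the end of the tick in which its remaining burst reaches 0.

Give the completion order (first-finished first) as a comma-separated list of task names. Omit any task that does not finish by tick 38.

t=0: queue=[A,B] q_used=0 → run A
t=1: queue=[A,B,F] q_used=1 → run A
t=2: queue=[B,F,A,C,D] q_used=0 → run B
t=3: queue=[B,F,A,C,D,H] q_used=1 → run B
t=4: queue=[F,A,C,D,H,B] q_used=0 → run F
t=5: queue=[F,A,C,D,H,B,E] q_used=1 → run F
t=6: queue=[A,C,D,H,B,E,F] q_used=0 → run A
t=7: queue=[A,C,D,H,B,E,F] q_used=1 → run A
t=8: queue=[C,D,H,B,E,F,A] q_used=0 → run C
t=9: queue=[C,D,H,B,E,F,A] q_used=1 → run C
t=10: queue=[D,H,B,E,F,A,C] q_used=0 → run D
t=11: queue=[D,H,B,E,F,A,C] q_used=1 → run D
t=12: queue=[H,B,E,F,A,C,D] q_used=0 → run H
t=13: queue=[H,B,E,F,A,C,D] q_used=1 → run H
t=14: queue=[B,E,F,A,C,D,H] q_used=0 → run B
t=15: queue=[B,E,F,A,C,D,H] q_used=1 → run B
t=16: queue=[E,F,A,C,D,H] q_used=0 → run E
t=17: queue=[E,F,A,C,D,H] q_used=1 → run E
t=18: queue=[F,A,C,D,H,E] q_used=0 → run F
t=19: queue=[F,A,C,D,H,E] q_used=1 → run F
t=20: queue=[A,C,D,H,E,F] q_used=0 → run A
t=21: queue=[A,C,D,H,E,F] q_used=1 → run A
t=22: queue=[C,D,H,E,F,A] q_used=0 → run C
t=23: queue=[C,D,H,E,F,A] q_used=1 → run C
t=24: queue=[D,H,E,F,A] q_used=0 → run D
t=25: queue=[H,E,F,A] q_used=0 → run H
t=26: queue=[H,E,F,A] q_used=1 → run H
t=27: queue=[E,F,A,H] q_used=0 → run E
t=28: queue=[F,A,H] q_used=0 → run F
t=29: queue=[F,A,H] q_used=1 → run F
t=30: queue=[A,H,F] q_used=0 → run A
t=31: queue=[H,F] q_used=0 → run H
t=32: queue=[F] q_used=0 → run F
t=33: queue=[F] q_used=1 → run F
t=34: (idle)
t=35: (idle)
t=36: (idle)
t=37: (idle)
t=38: (idle)

completion order = B, C, D, E, A, H, F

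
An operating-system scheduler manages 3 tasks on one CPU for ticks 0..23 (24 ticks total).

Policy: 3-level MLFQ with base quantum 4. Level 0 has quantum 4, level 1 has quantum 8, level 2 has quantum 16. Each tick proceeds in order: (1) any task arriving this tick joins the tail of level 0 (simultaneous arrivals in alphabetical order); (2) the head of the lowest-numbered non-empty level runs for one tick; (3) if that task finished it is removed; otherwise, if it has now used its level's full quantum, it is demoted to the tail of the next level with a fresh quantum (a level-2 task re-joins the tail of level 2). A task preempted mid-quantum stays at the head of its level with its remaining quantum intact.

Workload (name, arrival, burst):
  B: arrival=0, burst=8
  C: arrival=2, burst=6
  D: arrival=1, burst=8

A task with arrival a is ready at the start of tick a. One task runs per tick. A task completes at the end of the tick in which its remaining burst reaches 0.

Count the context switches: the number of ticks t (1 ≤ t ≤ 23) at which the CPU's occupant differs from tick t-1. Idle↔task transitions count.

context switches = 6

t=0: L0/L1/L2 = B/-/- → run B
t=1: L0/L1/L2 = BD/-/- → run B
t=2: L0/L1/L2 = BDC/-/- → run B
t=3: L0/L1/L2 = BDC/-/- → run B
t=4: L0/L1/L2 = DC/B/- → run D
t=5: L0/L1/L2 = DC/B/- → run D
t=6: L0/L1/L2 = DC/B/- → run D
t=7: L0/L1/L2 = DC/B/- → run D
t=8: L0/L1/L2 = C/BD/- → run C
t=9: L0/L1/L2 = C/BD/- → run C
t=10: L0/L1/L2 = C/BD/- → run C
t=11: L0/L1/L2 = C/BD/- → run C
t=12: L0/L1/L2 = -/BDC/- → run B
t=13: L0/L1/L2 = -/BDC/- → run B
t=14: L0/L1/L2 = -/BDC/- → run B
t=15: L0/L1/L2 = -/BDC/- → run B
t=16: L0/L1/L2 = -/DC/- → run D
t=17: L0/L1/L2 = -/DC/- → run D
t=18: L0/L1/L2 = -/DC/- → run D
t=19: L0/L1/L2 = -/DC/- → run D
t=20: L0/L1/L2 = -/C/- → run C
t=21: L0/L1/L2 = -/C/- → run C
t=22: (idle)
t=23: (idle)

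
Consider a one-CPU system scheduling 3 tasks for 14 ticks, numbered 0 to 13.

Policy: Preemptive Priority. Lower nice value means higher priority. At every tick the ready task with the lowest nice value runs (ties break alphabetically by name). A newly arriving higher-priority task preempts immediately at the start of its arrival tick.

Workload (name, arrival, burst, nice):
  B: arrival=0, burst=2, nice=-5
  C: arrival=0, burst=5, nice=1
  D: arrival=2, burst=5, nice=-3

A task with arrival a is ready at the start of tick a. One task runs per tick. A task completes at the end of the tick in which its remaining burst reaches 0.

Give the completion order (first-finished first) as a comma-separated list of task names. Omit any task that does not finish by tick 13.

completion order = B, D, C

t=0: ready={B,C} → run B
t=1: ready={B,C} → run B
t=2: ready={C,D} → run D
t=3: ready={C,D} → run D
t=4: ready={C,D} → run D
t=5: ready={C,D} → run D
t=6: ready={C,D} → run D
t=7: ready={C} → run C
t=8: ready={C} → run C
t=9: ready={C} → run C
t=10: ready={C} → run C
t=11: ready={C} → run C
t=12: (idle)
t=13: (idle)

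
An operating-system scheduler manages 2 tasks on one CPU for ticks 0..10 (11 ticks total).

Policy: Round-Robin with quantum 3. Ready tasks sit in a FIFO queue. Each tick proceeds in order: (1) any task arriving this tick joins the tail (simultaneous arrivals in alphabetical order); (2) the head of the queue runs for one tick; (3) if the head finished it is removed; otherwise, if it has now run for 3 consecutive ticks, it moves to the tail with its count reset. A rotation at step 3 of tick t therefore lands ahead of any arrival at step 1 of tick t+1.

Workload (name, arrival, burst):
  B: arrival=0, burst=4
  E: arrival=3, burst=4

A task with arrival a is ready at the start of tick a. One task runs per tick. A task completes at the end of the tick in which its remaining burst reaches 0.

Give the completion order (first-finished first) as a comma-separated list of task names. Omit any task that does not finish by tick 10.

t=0: queue=[B] q_used=0 → run B
t=1: queue=[B] q_used=1 → run B
t=2: queue=[B] q_used=2 → run B
t=3: queue=[B,E] q_used=0 → run B
t=4: queue=[E] q_used=0 → run E
t=5: queue=[E] q_used=1 → run E
t=6: queue=[E] q_used=2 → run E
t=7: queue=[E] q_used=0 → run E
t=8: (idle)
t=9: (idle)
t=10: (idle)

completion order = B, E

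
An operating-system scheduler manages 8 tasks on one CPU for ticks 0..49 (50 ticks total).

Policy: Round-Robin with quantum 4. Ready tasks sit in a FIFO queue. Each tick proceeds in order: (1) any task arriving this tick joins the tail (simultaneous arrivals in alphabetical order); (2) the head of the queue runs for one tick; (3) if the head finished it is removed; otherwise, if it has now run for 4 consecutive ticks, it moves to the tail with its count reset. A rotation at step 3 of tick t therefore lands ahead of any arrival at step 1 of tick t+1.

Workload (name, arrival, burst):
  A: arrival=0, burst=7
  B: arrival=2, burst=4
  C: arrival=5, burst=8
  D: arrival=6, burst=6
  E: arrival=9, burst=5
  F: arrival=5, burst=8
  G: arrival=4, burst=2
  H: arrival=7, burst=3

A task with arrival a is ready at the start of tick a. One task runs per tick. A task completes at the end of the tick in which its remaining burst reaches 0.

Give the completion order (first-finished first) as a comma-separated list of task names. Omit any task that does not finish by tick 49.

t=0: queue=[A] q_used=0 → run A
t=1: queue=[A] q_used=1 → run A
t=2: queue=[A,B] q_used=2 → run A
t=3: queue=[A,B] q_used=3 → run A
t=4: queue=[B,A,G] q_used=0 → run B
t=5: queue=[B,A,G,C,F] q_used=1 → run B
t=6: queue=[B,A,G,C,F,D] q_used=2 → run B
t=7: queue=[B,A,G,C,F,D,H] q_used=3 → run B
t=8: queue=[A,G,C,F,D,H] q_used=0 → run A
t=9: queue=[A,G,C,F,D,H,E] q_used=1 → run A
t=10: queue=[A,G,C,F,D,H,E] q_used=2 → run A
t=11: queue=[G,C,F,D,H,E] q_used=0 → run G
t=12: queue=[G,C,F,D,H,E] q_used=1 → run G
t=13: queue=[C,F,D,H,E] q_used=0 → run C
t=14: queue=[C,F,D,H,E] q_used=1 → run C
t=15: queue=[C,F,D,H,E] q_used=2 → run C
t=16: queue=[C,F,D,H,E] q_used=3 → run C
t=17: queue=[F,D,H,E,C] q_used=0 → run F
t=18: queue=[F,D,H,E,C] q_used=1 → run F
t=19: queue=[F,D,H,E,C] q_used=2 → run F
t=20: queue=[F,D,H,E,C] q_used=3 → run F
t=21: queue=[D,H,E,C,F] q_used=0 → run D
t=22: queue=[D,H,E,C,F] q_used=1 → run D
t=23: queue=[D,H,E,C,F] q_used=2 → run D
t=24: queue=[D,H,E,C,F] q_used=3 → run D
t=25: queue=[H,E,C,F,D] q_used=0 → run H
t=26: queue=[H,E,C,F,D] q_used=1 → run H
t=27: queue=[H,E,C,F,D] q_used=2 → run H
t=28: queue=[E,C,F,D] q_used=0 → run E
t=29: queue=[E,C,F,D] q_used=1 → run E
t=30: queue=[E,C,F,D] q_used=2 → run E
t=31: queue=[E,C,F,D] q_used=3 → run E
t=32: queue=[C,F,D,E] q_used=0 → run C
t=33: queue=[C,F,D,E] q_used=1 → run C
t=34: queue=[C,F,D,E] q_used=2 → run C
t=35: queue=[C,F,D,E] q_used=3 → run C
t=36: queue=[F,D,E] q_used=0 → run F
t=37: queue=[F,D,E] q_used=1 → run F
t=38: queue=[F,D,E] q_used=2 → run F
t=39: queue=[F,D,E] q_used=3 → run F
t=40: queue=[D,E] q_used=0 → run D
t=41: queue=[D,E] q_used=1 → run D
t=42: queue=[E] q_used=0 → run E
t=43: (idle)
t=44: (idle)
t=45: (idle)
t=46: (idle)
t=47: (idle)
t=48: (idle)
t=49: (idle)

completion order = B, A, G, H, C, F, D, E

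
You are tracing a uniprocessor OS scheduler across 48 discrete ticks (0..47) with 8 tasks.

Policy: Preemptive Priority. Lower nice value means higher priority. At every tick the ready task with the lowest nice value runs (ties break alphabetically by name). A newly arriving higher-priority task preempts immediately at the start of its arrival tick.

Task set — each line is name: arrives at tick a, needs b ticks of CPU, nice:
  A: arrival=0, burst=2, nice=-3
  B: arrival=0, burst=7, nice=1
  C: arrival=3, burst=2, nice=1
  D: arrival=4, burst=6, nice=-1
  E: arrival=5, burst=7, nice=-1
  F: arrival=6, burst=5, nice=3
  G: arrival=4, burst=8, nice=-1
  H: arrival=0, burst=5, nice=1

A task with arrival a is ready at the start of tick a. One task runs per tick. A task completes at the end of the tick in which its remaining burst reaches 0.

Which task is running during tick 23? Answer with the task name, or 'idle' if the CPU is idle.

t=0: ready={A,B,H} → run A
t=1: ready={A,B,H} → run A
t=2: ready={B,H} → run B
t=3: ready={B,C,H} → run B
t=4: ready={B,C,D,G,H} → run D
t=5: ready={B,C,D,E,G,H} → run D
t=6: ready={B,C,D,E,F,G,H} → run D
t=7: ready={B,C,D,E,F,G,H} → run D
t=8: ready={B,C,D,E,F,G,H} → run D
t=9: ready={B,C,D,E,F,G,H} → run D
t=10: ready={B,C,E,F,G,H} → run E
t=11: ready={B,C,E,F,G,H} → run E
t=12: ready={B,C,E,F,G,H} → run E
t=13: ready={B,C,E,F,G,H} → run E
t=14: ready={B,C,E,F,G,H} → run E
t=15: ready={B,C,E,F,G,H} → run E
t=16: ready={B,C,E,F,G,H} → run E
t=17: ready={B,C,F,G,H} → run G
t=18: ready={B,C,F,G,H} → run G
t=19: ready={B,C,F,G,H} → run G
t=20: ready={B,C,F,G,H} → run G
t=21: ready={B,C,F,G,H} → run G
t=22: ready={B,C,F,G,H} → run G
t=23: ready={B,C,F,G,H} → run G
t=24: ready={B,C,F,G,H} → run G
t=25: ready={B,C,F,H} → run B
t=26: ready={B,C,F,H} → run B
t=27: ready={B,C,F,H} → run B
t=28: ready={B,C,F,H} → run B
t=29: ready={B,C,F,H} → run B
t=30: ready={C,F,H} → run C
t=31: ready={C,F,H} → run C
t=32: ready={F,H} → run H
t=33: ready={F,H} → run H
t=34: ready={F,H} → run H
t=35: ready={F,H} → run H
t=36: ready={F,H} → run H
t=37: ready={F} → run F
t=38: ready={F} → run F
t=39: ready={F} → run F
t=40: ready={F} → run F
t=41: ready={F} → run F
t=42: (idle)
t=43: (idle)
t=44: (idle)
t=45: (idle)
t=46: (idle)
t=47: (idle)

running at tick 23 = G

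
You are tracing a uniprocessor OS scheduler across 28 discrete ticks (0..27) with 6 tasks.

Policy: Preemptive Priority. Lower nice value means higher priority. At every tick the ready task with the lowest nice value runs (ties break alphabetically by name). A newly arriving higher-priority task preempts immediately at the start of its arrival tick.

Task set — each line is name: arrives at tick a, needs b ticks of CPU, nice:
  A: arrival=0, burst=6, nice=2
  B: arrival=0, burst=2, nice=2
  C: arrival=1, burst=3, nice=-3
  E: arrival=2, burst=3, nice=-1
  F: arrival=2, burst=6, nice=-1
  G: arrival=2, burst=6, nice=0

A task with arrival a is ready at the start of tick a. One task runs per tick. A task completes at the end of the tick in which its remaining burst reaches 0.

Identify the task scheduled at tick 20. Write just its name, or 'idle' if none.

t=0: ready={A,B} → run A
t=1: ready={A,B,C} → run C
t=2: ready={A,B,C,E,F,G} → run C
t=3: ready={A,B,C,E,F,G} → run C
t=4: ready={A,B,E,F,G} → run E
t=5: ready={A,B,E,F,G} → run E
t=6: ready={A,B,E,F,G} → run E
t=7: ready={A,B,F,G} → run F
t=8: ready={A,B,F,G} → run F
t=9: ready={A,B,F,G} → run F
t=10: ready={A,B,F,G} → run F
t=11: ready={A,B,F,G} → run F
t=12: ready={A,B,F,G} → run F
t=13: ready={A,B,G} → run G
t=14: ready={A,B,G} → run G
t=15: ready={A,B,G} → run G
t=16: ready={A,B,G} → run G
t=17: ready={A,B,G} → run G
t=18: ready={A,B,G} → run G
t=19: ready={A,B} → run A
t=20: ready={A,B} → run A
t=21: ready={A,B} → run A
t=22: ready={A,B} → run A
t=23: ready={A,B} → run A
t=24: ready={B} → run B
t=25: ready={B} → run B
t=26: (idle)
t=27: (idle)

running at tick 20 = A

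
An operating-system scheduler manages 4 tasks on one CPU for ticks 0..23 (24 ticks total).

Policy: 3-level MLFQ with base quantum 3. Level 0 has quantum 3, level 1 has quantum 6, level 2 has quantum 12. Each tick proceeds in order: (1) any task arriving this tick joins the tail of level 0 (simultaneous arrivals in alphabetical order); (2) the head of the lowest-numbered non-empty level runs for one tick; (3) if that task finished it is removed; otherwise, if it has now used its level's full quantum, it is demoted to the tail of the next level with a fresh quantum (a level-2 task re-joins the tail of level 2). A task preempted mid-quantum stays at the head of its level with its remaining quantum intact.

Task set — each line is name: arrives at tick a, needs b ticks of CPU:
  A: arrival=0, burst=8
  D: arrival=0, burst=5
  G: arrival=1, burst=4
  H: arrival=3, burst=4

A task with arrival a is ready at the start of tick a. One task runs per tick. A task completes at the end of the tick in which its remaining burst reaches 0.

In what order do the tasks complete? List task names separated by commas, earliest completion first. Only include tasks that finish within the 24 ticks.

t=0: L0/L1/L2 = AD/-/- → run A
t=1: L0/L1/L2 = ADG/-/- → run A
t=2: L0/L1/L2 = ADG/-/- → run A
t=3: L0/L1/L2 = DGH/A/- → run D
t=4: L0/L1/L2 = DGH/A/- → run D
t=5: L0/L1/L2 = DGH/A/- → run D
t=6: L0/L1/L2 = GH/AD/- → run G
t=7: L0/L1/L2 = GH/AD/- → run G
t=8: L0/L1/L2 = GH/AD/- → run G
t=9: L0/L1/L2 = H/ADG/- → run H
t=10: L0/L1/L2 = H/ADG/- → run H
t=11: L0/L1/L2 = H/ADG/- → run H
t=12: L0/L1/L2 = -/ADGH/- → run A
t=13: L0/L1/L2 = -/ADGH/- → run A
t=14: L0/L1/L2 = -/ADGH/- → run A
t=15: L0/L1/L2 = -/ADGH/- → run A
t=16: L0/L1/L2 = -/ADGH/- → run A
t=17: L0/L1/L2 = -/DGH/- → run D
t=18: L0/L1/L2 = -/DGH/- → run D
t=19: L0/L1/L2 = -/GH/- → run G
t=20: L0/L1/L2 = -/H/- → run H
t=21: (idle)
t=22: (idle)
t=23: (idle)

completion order = A, D, G, H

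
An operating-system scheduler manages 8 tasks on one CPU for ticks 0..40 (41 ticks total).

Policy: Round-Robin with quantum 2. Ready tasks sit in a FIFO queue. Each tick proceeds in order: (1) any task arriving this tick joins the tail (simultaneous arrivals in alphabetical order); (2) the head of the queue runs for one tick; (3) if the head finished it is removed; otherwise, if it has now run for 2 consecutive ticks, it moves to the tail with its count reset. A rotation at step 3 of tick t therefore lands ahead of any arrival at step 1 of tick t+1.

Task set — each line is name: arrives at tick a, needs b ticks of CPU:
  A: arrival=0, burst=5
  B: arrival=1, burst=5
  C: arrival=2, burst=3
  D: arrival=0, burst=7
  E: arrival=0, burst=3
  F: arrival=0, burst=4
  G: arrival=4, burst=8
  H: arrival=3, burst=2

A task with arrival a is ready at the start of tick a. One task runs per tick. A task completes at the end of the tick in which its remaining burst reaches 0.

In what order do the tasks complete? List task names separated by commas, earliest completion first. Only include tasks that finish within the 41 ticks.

t=0: queue=[A,D,E,F] q_used=0 → run A
t=1: queue=[A,D,E,F,B] q_used=1 → run A
t=2: queue=[D,E,F,B,A,C] q_used=0 → run D
t=3: queue=[D,E,F,B,A,C,H] q_used=1 → run D
t=4: queue=[E,F,B,A,C,H,D,G] q_used=0 → run E
t=5: queue=[E,F,B,A,C,H,D,G] q_used=1 → run E
t=6: queue=[F,B,A,C,H,D,G,E] q_used=0 → run F
t=7: queue=[F,B,A,C,H,D,G,E] q_used=1 → run F
t=8: queue=[B,A,C,H,D,G,E,F] q_used=0 → run B
t=9: queue=[B,A,C,H,D,G,E,F] q_used=1 → run B
t=10: queue=[A,C,H,D,G,E,F,B] q_used=0 → run A
t=11: queue=[A,C,H,D,G,E,F,B] q_used=1 → run A
t=12: queue=[C,H,D,G,E,F,B,A] q_used=0 → run C
t=13: queue=[C,H,D,G,E,F,B,A] q_used=1 → run C
t=14: queue=[H,D,G,E,F,B,A,C] q_used=0 → run H
t=15: queue=[H,D,G,E,F,B,A,C] q_used=1 → run H
t=16: queue=[D,G,E,F,B,A,C] q_used=0 → run D
t=17: queue=[D,G,E,F,B,A,C] q_used=1 → run D
t=18: queue=[G,E,F,B,A,C,D] q_used=0 → run G
t=19: queue=[G,E,F,B,A,C,D] q_used=1 → run G
t=20: queue=[E,F,B,A,C,D,G] q_used=0 → run E
t=21: queue=[F,B,A,C,D,G] q_used=0 → run F
t=22: queue=[F,B,A,C,D,G] q_used=1 → run F
t=23: queue=[B,A,C,D,G] q_used=0 → run B
t=24: queue=[B,A,C,D,G] q_used=1 → run B
t=25: queue=[A,C,D,G,B] q_used=0 → run A
t=26: queue=[C,D,G,B] q_used=0 → run C
t=27: queue=[D,G,B] q_used=0 → run D
t=28: queue=[D,G,B] q_used=1 → run D
t=29: queue=[G,B,D] q_used=0 → run G
t=30: queue=[G,B,D] q_used=1 → run G
t=31: queue=[B,D,G] q_used=0 → run B
t=32: queue=[D,G] q_used=0 → run D
t=33: queue=[G] q_used=0 → run G
t=34: queue=[G] q_used=1 → run G
t=35: queue=[G] q_used=0 → run G
t=36: queue=[G] q_used=1 → run G
t=37: (idle)
t=38: (idle)
t=39: (idle)
t=40: (idle)

completion order = H, E, F, A, C, B, D, G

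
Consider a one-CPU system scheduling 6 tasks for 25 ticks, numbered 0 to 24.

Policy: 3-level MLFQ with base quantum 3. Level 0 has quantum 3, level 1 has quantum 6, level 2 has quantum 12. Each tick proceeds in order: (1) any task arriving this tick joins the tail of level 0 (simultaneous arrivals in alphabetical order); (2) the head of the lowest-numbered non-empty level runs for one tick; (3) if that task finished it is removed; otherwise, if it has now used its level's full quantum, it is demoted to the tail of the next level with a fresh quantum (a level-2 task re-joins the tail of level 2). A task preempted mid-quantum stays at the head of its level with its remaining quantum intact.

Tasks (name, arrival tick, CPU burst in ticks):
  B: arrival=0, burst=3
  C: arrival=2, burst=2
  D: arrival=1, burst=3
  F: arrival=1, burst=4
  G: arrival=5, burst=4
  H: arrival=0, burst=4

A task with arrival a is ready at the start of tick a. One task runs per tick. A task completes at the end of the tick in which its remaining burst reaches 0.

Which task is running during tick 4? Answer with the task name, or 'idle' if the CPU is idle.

running at tick 4 = H

t=0: L0/L1/L2 = BH/-/- → run B
t=1: L0/L1/L2 = BHDF/-/- → run B
t=2: L0/L1/L2 = BHDFC/-/- → run B
t=3: L0/L1/L2 = HDFC/-/- → run H
t=4: L0/L1/L2 = HDFC/-/- → run H
t=5: L0/L1/L2 = HDFCG/-/- → run H
t=6: L0/L1/L2 = DFCG/H/- → run D
t=7: L0/L1/L2 = DFCG/H/- → run D
t=8: L0/L1/L2 = DFCG/H/- → run D
t=9: L0/L1/L2 = FCG/H/- → run F
t=10: L0/L1/L2 = FCG/H/- → run F
t=11: L0/L1/L2 = FCG/H/- → run F
t=12: L0/L1/L2 = CG/HF/- → run C
t=13: L0/L1/L2 = CG/HF/- → run C
t=14: L0/L1/L2 = G/HF/- → run G
t=15: L0/L1/L2 = G/HF/- → run G
t=16: L0/L1/L2 = G/HF/- → run G
t=17: L0/L1/L2 = -/HFG/- → run H
t=18: L0/L1/L2 = -/FG/- → run F
t=19: L0/L1/L2 = -/G/- → run G
t=20: (idle)
t=21: (idle)
t=22: (idle)
t=23: (idle)
t=24: (idle)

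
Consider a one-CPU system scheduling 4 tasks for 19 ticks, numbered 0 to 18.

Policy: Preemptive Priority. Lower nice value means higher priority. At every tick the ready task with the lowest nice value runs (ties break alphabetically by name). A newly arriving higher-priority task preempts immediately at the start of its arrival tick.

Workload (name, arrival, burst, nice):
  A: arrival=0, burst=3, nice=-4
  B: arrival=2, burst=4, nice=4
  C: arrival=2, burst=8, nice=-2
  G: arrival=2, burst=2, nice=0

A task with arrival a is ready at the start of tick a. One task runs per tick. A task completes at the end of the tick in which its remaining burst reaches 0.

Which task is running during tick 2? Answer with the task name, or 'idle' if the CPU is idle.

t=0: ready={A} → run A
t=1: ready={A} → run A
t=2: ready={A,B,C,G} → run A
t=3: ready={B,C,G} → run C
t=4: ready={B,C,G} → run C
t=5: ready={B,C,G} → run C
t=6: ready={B,C,G} → run C
t=7: ready={B,C,G} → run C
t=8: ready={B,C,G} → run C
t=9: ready={B,C,G} → run C
t=10: ready={B,C,G} → run C
t=11: ready={B,G} → run G
t=12: ready={B,G} → run G
t=13: ready={B} → run B
t=14: ready={B} → run B
t=15: ready={B} → run B
t=16: ready={B} → run B
t=17: (idle)
t=18: (idle)

running at tick 2 = A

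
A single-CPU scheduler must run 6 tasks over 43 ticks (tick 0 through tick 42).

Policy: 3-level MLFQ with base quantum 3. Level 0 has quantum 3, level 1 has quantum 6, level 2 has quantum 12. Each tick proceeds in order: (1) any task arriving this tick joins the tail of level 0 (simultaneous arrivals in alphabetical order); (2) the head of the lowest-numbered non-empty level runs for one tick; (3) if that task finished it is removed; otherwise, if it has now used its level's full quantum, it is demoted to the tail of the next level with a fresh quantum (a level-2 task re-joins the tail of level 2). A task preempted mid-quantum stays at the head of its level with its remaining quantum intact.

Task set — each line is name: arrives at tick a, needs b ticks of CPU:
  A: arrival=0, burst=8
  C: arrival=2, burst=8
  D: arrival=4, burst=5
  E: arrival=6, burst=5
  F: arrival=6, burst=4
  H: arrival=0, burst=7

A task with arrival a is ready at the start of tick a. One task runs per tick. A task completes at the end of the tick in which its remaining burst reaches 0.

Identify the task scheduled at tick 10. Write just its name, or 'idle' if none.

running at tick 10 = D

t=0: L0/L1/L2 = AH/-/- → run A
t=1: L0/L1/L2 = AH/-/- → run A
t=2: L0/L1/L2 = AHC/-/- → run A
t=3: L0/L1/L2 = HC/A/- → run H
t=4: L0/L1/L2 = HCD/A/- → run H
t=5: L0/L1/L2 = HCD/A/- → run H
t=6: L0/L1/L2 = CDEF/AH/- → run C
t=7: L0/L1/L2 = CDEF/AH/- → run C
t=8: L0/L1/L2 = CDEF/AH/- → run C
t=9: L0/L1/L2 = DEF/AHC/- → run D
t=10: L0/L1/L2 = DEF/AHC/- → run D
t=11: L0/L1/L2 = DEF/AHC/- → run D
t=12: L0/L1/L2 = EF/AHCD/- → run E
t=13: L0/L1/L2 = EF/AHCD/- → run E
t=14: L0/L1/L2 = EF/AHCD/- → run E
t=15: L0/L1/L2 = F/AHCDE/- → run F
t=16: L0/L1/L2 = F/AHCDE/- → run F
t=17: L0/L1/L2 = F/AHCDE/- → run F
t=18: L0/L1/L2 = -/AHCDEF/- → run A
t=19: L0/L1/L2 = -/AHCDEF/- → run A
t=20: L0/L1/L2 = -/AHCDEF/- → run A
t=21: L0/L1/L2 = -/AHCDEF/- → run A
t=22: L0/L1/L2 = -/AHCDEF/- → run A
t=23: L0/L1/L2 = -/HCDEF/- → run H
t=24: L0/L1/L2 = -/HCDEF/- → run H
t=25: L0/L1/L2 = -/HCDEF/- → run H
t=26: L0/L1/L2 = -/HCDEF/- → run H
t=27: L0/L1/L2 = -/CDEF/- → run C
t=28: L0/L1/L2 = -/CDEF/- → run C
t=29: L0/L1/L2 = -/CDEF/- → run C
t=30: L0/L1/L2 = -/CDEF/- → run C
t=31: L0/L1/L2 = -/CDEF/- → run C
t=32: L0/L1/L2 = -/DEF/- → run D
t=33: L0/L1/L2 = -/DEF/- → run D
t=34: L0/L1/L2 = -/EF/- → run E
t=35: L0/L1/L2 = -/EF/- → run E
t=36: L0/L1/L2 = -/F/- → run F
t=37: (idle)
t=38: (idle)
t=39: (idle)
t=40: (idle)
t=41: (idle)
t=42: (idle)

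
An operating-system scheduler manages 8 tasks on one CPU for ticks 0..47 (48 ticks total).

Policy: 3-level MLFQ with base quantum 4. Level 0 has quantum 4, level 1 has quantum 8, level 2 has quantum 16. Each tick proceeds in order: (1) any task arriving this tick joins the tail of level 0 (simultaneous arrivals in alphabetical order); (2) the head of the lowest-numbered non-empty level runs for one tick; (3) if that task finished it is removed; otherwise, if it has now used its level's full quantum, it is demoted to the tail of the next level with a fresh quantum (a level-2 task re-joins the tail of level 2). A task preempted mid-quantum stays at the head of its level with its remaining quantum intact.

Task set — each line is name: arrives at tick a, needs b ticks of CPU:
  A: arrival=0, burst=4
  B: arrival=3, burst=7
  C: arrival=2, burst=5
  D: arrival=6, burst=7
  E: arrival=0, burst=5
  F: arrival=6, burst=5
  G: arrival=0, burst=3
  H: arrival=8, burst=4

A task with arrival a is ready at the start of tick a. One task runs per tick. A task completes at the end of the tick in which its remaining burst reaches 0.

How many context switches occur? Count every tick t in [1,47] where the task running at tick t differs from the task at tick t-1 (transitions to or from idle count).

context switches = 13

t=0: L0/L1/L2 = AEG/-/- → run A
t=1: L0/L1/L2 = AEG/-/- → run A
t=2: L0/L1/L2 = AEGC/-/- → run A
t=3: L0/L1/L2 = AEGCB/-/- → run A
t=4: L0/L1/L2 = EGCB/-/- → run E
t=5: L0/L1/L2 = EGCB/-/- → run E
t=6: L0/L1/L2 = EGCBDF/-/- → run E
t=7: L0/L1/L2 = EGCBDF/-/- → run E
t=8: L0/L1/L2 = GCBDFH/E/- → run G
t=9: L0/L1/L2 = GCBDFH/E/- → run G
t=10: L0/L1/L2 = GCBDFH/E/- → run G
t=11: L0/L1/L2 = CBDFH/E/- → run C
t=12: L0/L1/L2 = CBDFH/E/- → run C
t=13: L0/L1/L2 = CBDFH/E/- → run C
t=14: L0/L1/L2 = CBDFH/E/- → run C
t=15: L0/L1/L2 = BDFH/EC/- → run B
t=16: L0/L1/L2 = BDFH/EC/- → run B
t=17: L0/L1/L2 = BDFH/EC/- → run B
t=18: L0/L1/L2 = BDFH/EC/- → run B
t=19: L0/L1/L2 = DFH/ECB/- → run D
t=20: L0/L1/L2 = DFH/ECB/- → run D
t=21: L0/L1/L2 = DFH/ECB/- → run D
t=22: L0/L1/L2 = DFH/ECB/- → run D
t=23: L0/L1/L2 = FH/ECBD/- → run F
t=24: L0/L1/L2 = FH/ECBD/- → run F
t=25: L0/L1/L2 = FH/ECBD/- → run F
t=26: L0/L1/L2 = FH/ECBD/- → run F
t=27: L0/L1/L2 = H/ECBDF/- → run H
t=28: L0/L1/L2 = H/ECBDF/- → run H
t=29: L0/L1/L2 = H/ECBDF/- → run H
t=30: L0/L1/L2 = H/ECBDF/- → run H
t=31: L0/L1/L2 = -/ECBDF/- → run E
t=32: L0/L1/L2 = -/CBDF/- → run C
t=33: L0/L1/L2 = -/BDF/- → run B
t=34: L0/L1/L2 = -/BDF/- → run B
t=35: L0/L1/L2 = -/BDF/- → run B
t=36: L0/L1/L2 = -/DF/- → run D
t=37: L0/L1/L2 = -/DF/- → run D
t=38: L0/L1/L2 = -/DF/- → run D
t=39: L0/L1/L2 = -/F/- → run F
t=40: (idle)
t=41: (idle)
t=42: (idle)
t=43: (idle)
t=44: (idle)
t=45: (idle)
t=46: (idle)
t=47: (idle)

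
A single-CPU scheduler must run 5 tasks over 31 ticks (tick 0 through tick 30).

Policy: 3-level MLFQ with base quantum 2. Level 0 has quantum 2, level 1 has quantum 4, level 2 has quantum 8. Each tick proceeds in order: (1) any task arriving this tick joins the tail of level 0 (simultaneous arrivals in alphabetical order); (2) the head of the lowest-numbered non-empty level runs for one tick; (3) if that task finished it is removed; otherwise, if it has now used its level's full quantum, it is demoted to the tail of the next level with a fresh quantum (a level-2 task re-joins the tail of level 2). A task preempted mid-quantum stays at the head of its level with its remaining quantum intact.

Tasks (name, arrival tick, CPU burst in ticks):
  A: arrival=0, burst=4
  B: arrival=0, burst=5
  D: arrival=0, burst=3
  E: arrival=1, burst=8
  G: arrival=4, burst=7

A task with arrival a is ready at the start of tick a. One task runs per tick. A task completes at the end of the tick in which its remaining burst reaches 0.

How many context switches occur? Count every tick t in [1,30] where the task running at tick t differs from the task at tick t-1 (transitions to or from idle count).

t=0: L0/L1/L2 = ABD/-/- → run A
t=1: L0/L1/L2 = ABDE/-/- → run A
t=2: L0/L1/L2 = BDE/A/- → run B
t=3: L0/L1/L2 = BDE/A/- → run B
t=4: L0/L1/L2 = DEG/AB/- → run D
t=5: L0/L1/L2 = DEG/AB/- → run D
t=6: L0/L1/L2 = EG/ABD/- → run E
t=7: L0/L1/L2 = EG/ABD/- → run E
t=8: L0/L1/L2 = G/ABDE/- → run G
t=9: L0/L1/L2 = G/ABDE/- → run G
t=10: L0/L1/L2 = -/ABDEG/- → run A
t=11: L0/L1/L2 = -/ABDEG/- → run A
t=12: L0/L1/L2 = -/BDEG/- → run B
t=13: L0/L1/L2 = -/BDEG/- → run B
t=14: L0/L1/L2 = -/BDEG/- → run B
t=15: L0/L1/L2 = -/DEG/- → run D
t=16: L0/L1/L2 = -/EG/- → run E
t=17: L0/L1/L2 = -/EG/- → run E
t=18: L0/L1/L2 = -/EG/- → run E
t=19: L0/L1/L2 = -/EG/- → run E
t=20: L0/L1/L2 = -/G/E → run G
t=21: L0/L1/L2 = -/G/E → run G
t=22: L0/L1/L2 = -/G/E → run G
t=23: L0/L1/L2 = -/G/E → run G
t=24: L0/L1/L2 = -/-/EG → run E
t=25: L0/L1/L2 = -/-/EG → run E
t=26: L0/L1/L2 = -/-/G → run G
t=27: (idle)
t=28: (idle)
t=29: (idle)
t=30: (idle)

context switches = 12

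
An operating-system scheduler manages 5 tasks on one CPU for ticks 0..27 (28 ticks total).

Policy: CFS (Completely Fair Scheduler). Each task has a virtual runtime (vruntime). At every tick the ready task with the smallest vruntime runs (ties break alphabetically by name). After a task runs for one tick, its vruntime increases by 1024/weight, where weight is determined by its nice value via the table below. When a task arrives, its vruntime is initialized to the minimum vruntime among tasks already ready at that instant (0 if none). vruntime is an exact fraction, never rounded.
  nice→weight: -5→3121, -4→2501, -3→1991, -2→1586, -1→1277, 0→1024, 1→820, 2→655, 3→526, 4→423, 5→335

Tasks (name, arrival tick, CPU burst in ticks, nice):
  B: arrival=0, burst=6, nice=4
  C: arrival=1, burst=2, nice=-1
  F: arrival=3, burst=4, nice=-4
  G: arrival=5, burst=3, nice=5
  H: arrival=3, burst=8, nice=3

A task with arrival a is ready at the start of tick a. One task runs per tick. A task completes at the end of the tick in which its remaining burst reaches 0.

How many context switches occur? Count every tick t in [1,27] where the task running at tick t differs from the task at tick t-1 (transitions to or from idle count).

context switches = 17

t=0: vr[B=0] → run B
t=1: vr[B=1024/423 C=1024/423] → run B
t=2: vr[B=2048/423 C=1024/423] → run C
t=3: vr[B=2048/423 C=1740800/540171 F=1740800/540171 H=1740800/540171] → run C
t=4: vr[B=2048/423 F=1740800/540171 H=1740800/540171] → run F
t=5: vr[B=2048/423 F=4906875904/1350967671 G=1740800/540171 H=1740800/540171] → run G
t=6: vr[B=2048/423 F=4906875904/1350967671 G=1136303104/180957285 H=1740800/540171] → run H
t=7: vr[B=2048/423 F=4906875904/1350967671 G=1136303104/180957285 H=734397952/142064973] → run F
t=8: vr[B=2048/423 F=5460011008/1350967671 G=1136303104/180957285 H=734397952/142064973] → run F
t=9: vr[B=2048/423 F=6013146112/1350967671 G=1136303104/180957285 H=734397952/142064973] → run F
t=10: vr[B=2048/423 G=1136303104/180957285 H=734397952/142064973] → run B
t=11: vr[B=1024/141 G=1136303104/180957285 H=734397952/142064973] → run H
t=12: vr[B=1024/141 G=1136303104/180957285 H=1010965504/142064973] → run G
t=13: vr[B=1024/141 G=1689438208/180957285 H=1010965504/142064973] → run H
t=14: vr[B=1024/141 G=1689438208/180957285 H=1287533056/142064973] → run B
t=15: vr[B=4096/423 G=1689438208/180957285 H=1287533056/142064973] → run H
t=16: vr[B=4096/423 G=1689438208/180957285 H=1564100608/142064973] → run G
t=17: vr[B=4096/423 H=1564100608/142064973] → run B
t=18: vr[B=5120/423 H=1564100608/142064973] → run H
t=19: vr[B=5120/423 H=1840668160/142064973] → run B
t=20: vr[H=1840668160/142064973] → run H
t=21: vr[H=2117235712/142064973] → run H
t=22: vr[H=2393803264/142064973] → run H
t=23: (idle)
t=24: (idle)
t=25: (idle)
t=26: (idle)
t=27: (idle)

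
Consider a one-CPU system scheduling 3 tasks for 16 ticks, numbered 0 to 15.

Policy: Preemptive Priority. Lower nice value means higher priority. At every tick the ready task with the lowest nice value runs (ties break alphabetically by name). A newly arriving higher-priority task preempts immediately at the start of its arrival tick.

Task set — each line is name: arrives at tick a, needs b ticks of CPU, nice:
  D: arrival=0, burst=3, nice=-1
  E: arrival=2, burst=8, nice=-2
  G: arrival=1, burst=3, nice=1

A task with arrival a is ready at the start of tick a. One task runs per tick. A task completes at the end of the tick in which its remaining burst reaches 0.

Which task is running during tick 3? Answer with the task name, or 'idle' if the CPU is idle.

t=0: ready={D} → run D
t=1: ready={D,G} → run D
t=2: ready={D,E,G} → run E
t=3: ready={D,E,G} → run E
t=4: ready={D,E,G} → run E
t=5: ready={D,E,G} → run E
t=6: ready={D,E,G} → run E
t=7: ready={D,E,G} → run E
t=8: ready={D,E,G} → run E
t=9: ready={D,E,G} → run E
t=10: ready={D,G} → run D
t=11: ready={G} → run G
t=12: ready={G} → run G
t=13: ready={G} → run G
t=14: (idle)
t=15: (idle)

running at tick 3 = E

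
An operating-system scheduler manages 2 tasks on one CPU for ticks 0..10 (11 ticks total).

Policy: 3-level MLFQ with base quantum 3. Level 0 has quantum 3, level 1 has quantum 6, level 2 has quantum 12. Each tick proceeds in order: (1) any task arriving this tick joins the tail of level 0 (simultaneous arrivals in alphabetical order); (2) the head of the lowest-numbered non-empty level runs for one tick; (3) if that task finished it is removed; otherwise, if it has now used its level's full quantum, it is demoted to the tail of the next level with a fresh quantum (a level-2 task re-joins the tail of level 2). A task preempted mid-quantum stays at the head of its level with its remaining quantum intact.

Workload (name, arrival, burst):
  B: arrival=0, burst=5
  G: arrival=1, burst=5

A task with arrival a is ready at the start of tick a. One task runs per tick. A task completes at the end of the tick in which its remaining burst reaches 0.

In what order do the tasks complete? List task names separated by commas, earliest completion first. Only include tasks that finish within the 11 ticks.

completion order = B, G

t=0: L0/L1/L2 = B/-/- → run B
t=1: L0/L1/L2 = BG/-/- → run B
t=2: L0/L1/L2 = BG/-/- → run B
t=3: L0/L1/L2 = G/B/- → run G
t=4: L0/L1/L2 = G/B/- → run G
t=5: L0/L1/L2 = G/B/- → run G
t=6: L0/L1/L2 = -/BG/- → run B
t=7: L0/L1/L2 = -/BG/- → run B
t=8: L0/L1/L2 = -/G/- → run G
t=9: L0/L1/L2 = -/G/- → run G
t=10: (idle)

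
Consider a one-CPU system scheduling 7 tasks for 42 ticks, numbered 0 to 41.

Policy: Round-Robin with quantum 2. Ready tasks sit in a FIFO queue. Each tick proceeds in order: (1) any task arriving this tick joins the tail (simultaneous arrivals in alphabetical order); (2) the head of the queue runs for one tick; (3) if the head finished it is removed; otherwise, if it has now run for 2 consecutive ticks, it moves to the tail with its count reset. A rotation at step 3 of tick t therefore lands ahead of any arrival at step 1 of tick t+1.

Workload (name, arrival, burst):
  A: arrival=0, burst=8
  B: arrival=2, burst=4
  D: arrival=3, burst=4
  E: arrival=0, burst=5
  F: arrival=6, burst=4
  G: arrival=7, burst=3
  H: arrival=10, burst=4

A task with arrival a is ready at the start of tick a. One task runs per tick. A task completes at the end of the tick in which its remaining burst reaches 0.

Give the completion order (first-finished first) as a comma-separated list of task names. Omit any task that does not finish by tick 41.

t=0: queue=[A,E] q_used=0 → run A
t=1: queue=[A,E] q_used=1 → run A
t=2: queue=[E,A,B] q_used=0 → run E
t=3: queue=[E,A,B,D] q_used=1 → run E
t=4: queue=[A,B,D,E] q_used=0 → run A
t=5: queue=[A,B,D,E] q_used=1 → run A
t=6: queue=[B,D,E,A,F] q_used=0 → run B
t=7: queue=[B,D,E,A,F,G] q_used=1 → run B
t=8: queue=[D,E,A,F,G,B] q_used=0 → run D
t=9: queue=[D,E,A,F,G,B] q_used=1 → run D
t=10: queue=[E,A,F,G,B,D,H] q_used=0 → run E
t=11: queue=[E,A,F,G,B,D,H] q_used=1 → run E
t=12: queue=[A,F,G,B,D,H,E] q_used=0 → run A
t=13: queue=[A,F,G,B,D,H,E] q_used=1 → run A
t=14: queue=[F,G,B,D,H,E,A] q_used=0 → run F
t=15: queue=[F,G,B,D,H,E,A] q_used=1 → run F
t=16: queue=[G,B,D,H,E,A,F] q_used=0 → run G
t=17: queue=[G,B,D,H,E,A,F] q_used=1 → run G
t=18: queue=[B,D,H,E,A,F,G] q_used=0 → run B
t=19: queue=[B,D,H,E,A,F,G] q_used=1 → run B
t=20: queue=[D,H,E,A,F,G] q_used=0 → run D
t=21: queue=[D,H,E,A,F,G] q_used=1 → run D
t=22: queue=[H,E,A,F,G] q_used=0 → run H
t=23: queue=[H,E,A,F,G] q_used=1 → run H
t=24: queue=[E,A,F,G,H] q_used=0 → run E
t=25: queue=[A,F,G,H] q_used=0 → run A
t=26: queue=[A,F,G,H] q_used=1 → run A
t=27: queue=[F,G,H] q_used=0 → run F
t=28: queue=[F,G,H] q_used=1 → run F
t=29: queue=[G,H] q_used=0 → run G
t=30: queue=[H] q_used=0 → run H
t=31: queue=[H] q_used=1 → run H
t=32: (idle)
t=33: (idle)
t=34: (idle)
t=35: (idle)
t=36: (idle)
t=37: (idle)
t=38: (idle)
t=39: (idle)
t=40: (idle)
t=41: (idle)

completion order = B, D, E, A, F, G, H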